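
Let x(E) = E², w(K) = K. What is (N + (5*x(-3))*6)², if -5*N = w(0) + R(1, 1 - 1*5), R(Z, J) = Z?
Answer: 1819801/25 ≈ 72792.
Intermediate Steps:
N = -⅕ (N = -(0 + 1)/5 = -⅕*1 = -⅕ ≈ -0.20000)
(N + (5*x(-3))*6)² = (-⅕ + (5*(-3)²)*6)² = (-⅕ + (5*9)*6)² = (-⅕ + 45*6)² = (-⅕ + 270)² = (1349/5)² = 1819801/25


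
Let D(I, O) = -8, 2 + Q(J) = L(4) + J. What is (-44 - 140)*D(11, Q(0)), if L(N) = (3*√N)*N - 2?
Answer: 1472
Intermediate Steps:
L(N) = -2 + 3*N^(3/2) (L(N) = 3*N^(3/2) - 2 = -2 + 3*N^(3/2))
Q(J) = 20 + J (Q(J) = -2 + ((-2 + 3*4^(3/2)) + J) = -2 + ((-2 + 3*8) + J) = -2 + ((-2 + 24) + J) = -2 + (22 + J) = 20 + J)
(-44 - 140)*D(11, Q(0)) = (-44 - 140)*(-8) = -184*(-8) = 1472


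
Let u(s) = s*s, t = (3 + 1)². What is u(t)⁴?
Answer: 4294967296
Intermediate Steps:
t = 16 (t = 4² = 16)
u(s) = s²
u(t)⁴ = (16²)⁴ = 256⁴ = 4294967296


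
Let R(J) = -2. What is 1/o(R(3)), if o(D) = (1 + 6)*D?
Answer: -1/14 ≈ -0.071429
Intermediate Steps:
o(D) = 7*D
1/o(R(3)) = 1/(7*(-2)) = 1/(-14) = -1/14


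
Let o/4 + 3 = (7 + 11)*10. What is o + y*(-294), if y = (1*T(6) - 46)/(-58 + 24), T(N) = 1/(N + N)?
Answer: 21145/68 ≈ 310.96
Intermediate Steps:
o = 708 (o = -12 + 4*((7 + 11)*10) = -12 + 4*(18*10) = -12 + 4*180 = -12 + 720 = 708)
T(N) = 1/(2*N)
y = 551/408 (y = (1*((1/2)/6) - 46)/(-58 + 24) = (1*((1/2)*(1/6)) - 46)/(-34) = (1*(1/12) - 46)*(-1/34) = (1/12 - 46)*(-1/34) = -551/12*(-1/34) = 551/408 ≈ 1.3505)
o + y*(-294) = 708 + (551/408)*(-294) = 708 - 26999/68 = 21145/68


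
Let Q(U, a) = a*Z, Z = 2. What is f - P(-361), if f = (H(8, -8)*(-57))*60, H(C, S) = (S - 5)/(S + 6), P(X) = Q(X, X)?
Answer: -21508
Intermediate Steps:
Q(U, a) = 2*a (Q(U, a) = a*2 = 2*a)
P(X) = 2*X
H(C, S) = (-5 + S)/(6 + S)
f = -22230 (f = (((-5 - 8)/(6 - 8))*(-57))*60 = ((-13/(-2))*(-57))*60 = (-½*(-13)*(-57))*60 = ((13/2)*(-57))*60 = -741/2*60 = -22230)
f - P(-361) = -22230 - 2*(-361) = -22230 - 1*(-722) = -22230 + 722 = -21508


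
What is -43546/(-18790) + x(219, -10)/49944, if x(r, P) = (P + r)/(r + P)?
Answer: 1087440107/469223880 ≈ 2.3175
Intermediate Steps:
x(r, P) = 1 (x(r, P) = (P + r)/(P + r) = 1)
-43546/(-18790) + x(219, -10)/49944 = -43546/(-18790) + 1/49944 = -43546*(-1/18790) + 1*(1/49944) = 21773/9395 + 1/49944 = 1087440107/469223880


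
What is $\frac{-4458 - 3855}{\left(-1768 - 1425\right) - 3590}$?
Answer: $\frac{163}{133} \approx 1.2256$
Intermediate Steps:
$\frac{-4458 - 3855}{\left(-1768 - 1425\right) - 3590} = - \frac{8313}{\left(-1768 - 1425\right) - 3590} = - \frac{8313}{-3193 - 3590} = - \frac{8313}{-6783} = \left(-8313\right) \left(- \frac{1}{6783}\right) = \frac{163}{133}$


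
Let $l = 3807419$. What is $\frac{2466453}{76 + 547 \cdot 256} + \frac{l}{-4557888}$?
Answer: $\frac{2677091667503}{159649142976} \approx 16.769$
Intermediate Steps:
$\frac{2466453}{76 + 547 \cdot 256} + \frac{l}{-4557888} = \frac{2466453}{76 + 547 \cdot 256} + \frac{3807419}{-4557888} = \frac{2466453}{76 + 140032} + 3807419 \left(- \frac{1}{4557888}\right) = \frac{2466453}{140108} - \frac{3807419}{4557888} = \frac{2677091667503}{159649142976}$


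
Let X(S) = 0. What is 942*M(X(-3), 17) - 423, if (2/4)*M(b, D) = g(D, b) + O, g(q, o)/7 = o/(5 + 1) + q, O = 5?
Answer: 233193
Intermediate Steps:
g(q, o) = 7*q + 7*o/6 (g(q, o) = 7*(o/(5 + 1) + q) = 7*(o/6 + q) = 7*(q + o/6) = 7*q + 7*o/6)
M(b, D) = 10 + 14*D + 7*b/3 (M(b, D) = 2*((7*D + 7*b/6) + 5) = 2*(5 + 7*D + 7*b/6) = 10 + 14*D + 7*b/3)
942*M(X(-3), 17) - 423 = 942*(10 + 14*17 + (7/3)*0) - 423 = 942*(10 + 238 + 0) - 423 = 942*248 - 423 = 233616 - 423 = 233193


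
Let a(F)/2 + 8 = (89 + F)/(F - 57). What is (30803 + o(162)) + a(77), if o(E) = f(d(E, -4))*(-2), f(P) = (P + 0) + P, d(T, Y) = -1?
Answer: 154038/5 ≈ 30808.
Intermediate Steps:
f(P) = 2*P (f(P) = P + P = 2*P)
a(F) = -16 + 2*(89 + F)/(-57 + F) (a(F) = -16 + 2*((89 + F)/(F - 57)) = -16 + 2*((89 + F)/(-57 + F)) = -16 + 2*(89 + F)/(-57 + F))
o(E) = 4 (o(E) = (2*(-1))*(-2) = -2*(-2) = 4)
(30803 + o(162)) + a(77) = (30803 + 4) + 2*(545 - 7*77)/(-57 + 77) = 30807 + 2*(545 - 539)/20 = 30807 + 2*(1/20)*6 = 30807 + ⅗ = 154038/5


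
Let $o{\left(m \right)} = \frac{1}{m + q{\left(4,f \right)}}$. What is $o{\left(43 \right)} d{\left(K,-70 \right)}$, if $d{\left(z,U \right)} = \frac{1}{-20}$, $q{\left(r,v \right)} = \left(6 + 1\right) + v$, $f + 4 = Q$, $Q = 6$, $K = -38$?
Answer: $- \frac{1}{1040} \approx -0.00096154$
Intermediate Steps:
$f = 2$ ($f = -4 + 6 = 2$)
$q{\left(r,v \right)} = 7 + v$
$o{\left(m \right)} = \frac{1}{9 + m}$ ($o{\left(m \right)} = \frac{1}{m + \left(7 + 2\right)} = \frac{1}{m + 9} = \frac{1}{9 + m}$)
$d{\left(z,U \right)} = - \frac{1}{20}$
$o{\left(43 \right)} d{\left(K,-70 \right)} = \frac{1}{9 + 43} \left(- \frac{1}{20}\right) = \frac{1}{52} \left(- \frac{1}{20}\right) = - \frac{1}{1040}$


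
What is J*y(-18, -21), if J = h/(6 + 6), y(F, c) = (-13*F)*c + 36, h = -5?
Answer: 4065/2 ≈ 2032.5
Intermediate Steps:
y(F, c) = 36 - 13*F*c (y(F, c) = -13*F*c + 36 = 36 - 13*F*c)
J = -5/12 (J = -5/(6 + 6) = -5/12 ≈ -0.41667)
J*y(-18, -21) = -5*(36 - 13*(-18)*(-21))/12 = -5*(36 - 4914)/12 = -5/12*(-4878) = 4065/2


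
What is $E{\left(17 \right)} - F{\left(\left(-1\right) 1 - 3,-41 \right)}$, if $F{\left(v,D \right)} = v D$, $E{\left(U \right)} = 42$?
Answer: $-122$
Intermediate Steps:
$F{\left(v,D \right)} = D v$
$E{\left(17 \right)} - F{\left(\left(-1\right) 1 - 3,-41 \right)} = 42 - - 41 \left(\left(-1\right) 1 - 3\right) = 42 - - 41 \left(-1 - 3\right) = 42 - \left(-41\right) \left(-4\right) = 42 - 164 = -122$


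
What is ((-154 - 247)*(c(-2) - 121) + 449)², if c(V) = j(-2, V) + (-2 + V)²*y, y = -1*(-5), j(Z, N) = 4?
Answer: 233661796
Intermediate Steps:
y = 5
c(V) = 4 + 5*(-2 + V)² (c(V) = 4 + (-2 + V)²*5 = 4 + 5*(-2 + V)²)
((-154 - 247)*(c(-2) - 121) + 449)² = ((-154 - 247)*((4 + 5*(-2 - 2)²) - 121) + 449)² = (-401*((4 + 5*(-4)²) - 121) + 449)² = (-401*((4 + 5*16) - 121) + 449)² = (-401*((4 + 80) - 121) + 449)² = (-401*(84 - 121) + 449)² = (-401*(-37) + 449)² = (14837 + 449)² = 15286² = 233661796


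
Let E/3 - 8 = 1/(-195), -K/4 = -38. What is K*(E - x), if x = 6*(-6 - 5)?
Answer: 889048/65 ≈ 13678.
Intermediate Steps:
x = -66 (x = 6*(-11) = -66)
K = 152 (K = -4*(-38) = 152)
E = 1559/65 (E = 24 + 3/(-195) = 24 + 3*(-1/195) = 24 - 1/65 = 1559/65 ≈ 23.985)
K*(E - x) = 152*(1559/65 - 1*(-66)) = 152*(1559/65 + 66) = 152*(5849/65) = 889048/65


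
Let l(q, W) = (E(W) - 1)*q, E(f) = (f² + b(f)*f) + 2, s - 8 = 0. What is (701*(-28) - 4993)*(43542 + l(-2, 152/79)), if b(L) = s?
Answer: -6684473569284/6241 ≈ -1.0711e+9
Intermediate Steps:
s = 8 (s = 8 + 0 = 8)
b(L) = 8
E(f) = 2 + f² + 8*f (E(f) = (f² + 8*f) + 2 = 2 + f² + 8*f)
l(q, W) = q*(1 + W² + 8*W) (l(q, W) = ((2 + W² + 8*W) - 1)*q = (1 + W² + 8*W)*q = q*(1 + W² + 8*W))
(701*(-28) - 4993)*(43542 + l(-2, 152/79)) = (701*(-28) - 4993)*(43542 - 2*(1 + (152/79)² + 8*(152/79))) = (-19628 - 4993)*(43542 - 2*(1 + (152*(1/79))² + 8*(152*(1/79)))) = -24621*(43542 - 2*(1 + (152/79)² + 8*(152/79))) = -24621*(43542 - 2*(1 + 23104/6241 + 1216/79)) = -24621*(43542 - 2*125409/6241) = -24621*(43542 - 250818/6241) = -24621*271494804/6241 = -6684473569284/6241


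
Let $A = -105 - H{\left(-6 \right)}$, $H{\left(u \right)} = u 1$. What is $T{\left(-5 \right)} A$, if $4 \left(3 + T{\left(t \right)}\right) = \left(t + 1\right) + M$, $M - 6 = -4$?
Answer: $\frac{693}{2} \approx 346.5$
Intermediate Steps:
$M = 2$ ($M = 6 - 4 = 2$)
$H{\left(u \right)} = u$
$T{\left(t \right)} = - \frac{9}{4} + \frac{t}{4}$ ($T{\left(t \right)} = -3 + \frac{\left(t + 1\right) + 2}{4} = -3 + \frac{\left(1 + t\right) + 2}{4} = -3 + \frac{3 + t}{4} = -3 + \left(\frac{3}{4} + \frac{t}{4}\right) = - \frac{9}{4} + \frac{t}{4}$)
$A = -99$ ($A = -105 - -6 = -105 + 6 = -99$)
$T{\left(-5 \right)} A = \left(- \frac{9}{4} + \frac{1}{4} \left(-5\right)\right) \left(-99\right) = \left(- \frac{9}{4} - \frac{5}{4}\right) \left(-99\right) = \left(- \frac{7}{2}\right) \left(-99\right) = \frac{693}{2}$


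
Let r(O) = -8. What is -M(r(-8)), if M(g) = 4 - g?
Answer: -12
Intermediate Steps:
-M(r(-8)) = -(4 - 1*(-8)) = -(4 + 8) = -1*12 = -12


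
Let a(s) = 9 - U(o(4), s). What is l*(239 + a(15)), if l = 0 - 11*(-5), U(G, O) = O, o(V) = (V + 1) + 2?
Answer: 12815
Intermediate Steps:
o(V) = 3 + V (o(V) = (1 + V) + 2 = 3 + V)
a(s) = 9 - s
l = 55 (l = 0 + 55 = 55)
l*(239 + a(15)) = 55*(239 + (9 - 1*15)) = 55*(239 + (9 - 15)) = 55*(239 - 6) = 55*233 = 12815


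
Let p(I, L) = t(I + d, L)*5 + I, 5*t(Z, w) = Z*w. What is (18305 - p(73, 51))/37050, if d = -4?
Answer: 14713/37050 ≈ 0.39711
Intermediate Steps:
t(Z, w) = Z*w/5 (t(Z, w) = (Z*w)/5 = Z*w/5)
p(I, L) = I + L*(-4 + I) (p(I, L) = ((I - 4)*L/5)*5 + I = ((-4 + I)*L/5)*5 + I = (L*(-4 + I)/5)*5 + I = L*(-4 + I) + I = I + L*(-4 + I))
(18305 - p(73, 51))/37050 = (18305 - (73 + 51*(-4 + 73)))/37050 = (18305 - (73 + 51*69))*(1/37050) = (18305 - (73 + 3519))*(1/37050) = (18305 - 1*3592)*(1/37050) = (18305 - 3592)*(1/37050) = 14713*(1/37050) = 14713/37050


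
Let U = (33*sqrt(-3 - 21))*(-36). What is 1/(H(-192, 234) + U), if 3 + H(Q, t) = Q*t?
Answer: I/(3*(-14977*I + 792*sqrt(6))) ≈ -2.1889e-5 + 2.8353e-6*I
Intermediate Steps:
H(Q, t) = -3 + Q*t
U = -2376*I*sqrt(6) (U = (33*sqrt(-24))*(-36) = (33*(2*I*sqrt(6)))*(-36) = (66*I*sqrt(6))*(-36) = -2376*I*sqrt(6) ≈ -5820.0*I)
1/(H(-192, 234) + U) = 1/((-3 - 192*234) - 2376*I*sqrt(6)) = 1/((-3 - 44928) - 2376*I*sqrt(6)) = 1/(-44931 - 2376*I*sqrt(6))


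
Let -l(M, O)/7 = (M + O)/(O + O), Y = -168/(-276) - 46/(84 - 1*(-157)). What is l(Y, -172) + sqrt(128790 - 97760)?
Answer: -832195/238349 + sqrt(31030) ≈ 172.66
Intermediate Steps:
Y = 2316/5543 (Y = -168*(-1/276) - 46/(84 + 157) = 14/23 - 46/241 = 2316/5543 ≈ 0.41782)
l(M, O) = -7*(M + O)/(2*O) (l(M, O) = -7*(M + O)/(O + O) = -7*(M + O)/(2*O))
l(Y, -172) + sqrt(128790 - 97760) = (7/2)*(-1*2316/5543 - 1*(-172))/(-172) + sqrt(128790 - 97760) = (7/2)*(-1/172)*(-2316/5543 + 172) + sqrt(31030) = (7/2)*(-1/172)*(951080/5543) + sqrt(31030) = -832195/238349 + sqrt(31030)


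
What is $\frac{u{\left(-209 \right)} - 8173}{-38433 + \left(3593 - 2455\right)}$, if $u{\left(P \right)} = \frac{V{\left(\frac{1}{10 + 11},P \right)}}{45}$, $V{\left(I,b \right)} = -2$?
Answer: $\frac{367787}{1678275} \approx 0.21915$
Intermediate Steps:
$u{\left(P \right)} = - \frac{2}{45}$
$\frac{u{\left(-209 \right)} - 8173}{-38433 + \left(3593 - 2455\right)} = \frac{- \frac{2}{45} - 8173}{-38433 + \left(3593 - 2455\right)} = \frac{- \frac{2}{45} - 8173}{-38433 + 1138} = \frac{- \frac{2}{45} - 8173}{-37295} = \left(- \frac{367787}{45}\right) \left(- \frac{1}{37295}\right) = \frac{367787}{1678275}$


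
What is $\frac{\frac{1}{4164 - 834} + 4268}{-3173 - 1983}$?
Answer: $- \frac{14212441}{17169480} \approx -0.82777$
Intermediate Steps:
$\frac{\frac{1}{4164 - 834} + 4268}{-3173 - 1983} = \frac{\frac{1}{3330} + 4268}{-5156} = \left(\frac{1}{3330} + 4268\right) \left(- \frac{1}{5156}\right) = \frac{14212441}{3330} \left(- \frac{1}{5156}\right) = - \frac{14212441}{17169480}$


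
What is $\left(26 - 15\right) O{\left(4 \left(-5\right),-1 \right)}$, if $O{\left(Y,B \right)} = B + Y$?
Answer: $-231$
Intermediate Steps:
$\left(26 - 15\right) O{\left(4 \left(-5\right),-1 \right)} = \left(26 - 15\right) \left(-1 + 4 \left(-5\right)\right) = 11 \left(-1 - 20\right) = 11 \left(-21\right) = -231$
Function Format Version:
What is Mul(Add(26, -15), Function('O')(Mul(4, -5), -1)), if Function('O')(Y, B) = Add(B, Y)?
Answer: -231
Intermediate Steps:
Mul(Add(26, -15), Function('O')(Mul(4, -5), -1)) = Mul(Add(26, -15), Add(-1, Mul(4, -5))) = Mul(11, Add(-1, -20)) = Mul(11, -21) = -231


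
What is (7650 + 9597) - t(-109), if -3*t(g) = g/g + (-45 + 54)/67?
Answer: 3466723/201 ≈ 17247.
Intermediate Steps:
t(g) = -76/201 (t(g) = -(g/g + (-45 + 54)/67)/3 = -(1 + 9*(1/67))/3 = -(1 + 9/67)/3 = -⅓*76/67 = -76/201)
(7650 + 9597) - t(-109) = (7650 + 9597) - 1*(-76/201) = 17247 + 76/201 = 3466723/201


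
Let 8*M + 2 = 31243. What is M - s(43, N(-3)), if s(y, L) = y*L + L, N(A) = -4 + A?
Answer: 33705/8 ≈ 4213.1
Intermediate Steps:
s(y, L) = L + L*y (s(y, L) = L*y + L = L + L*y)
M = 31241/8 (M = -1/4 + (1/8)*31243 = -1/4 + 31243/8 = 31241/8 ≈ 3905.1)
M - s(43, N(-3)) = 31241/8 - (-4 - 3)*(1 + 43) = 31241/8 - (-7)*44 = 31241/8 - 1*(-308) = 31241/8 + 308 = 33705/8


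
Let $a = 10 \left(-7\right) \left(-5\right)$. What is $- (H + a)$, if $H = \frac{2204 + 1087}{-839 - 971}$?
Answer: $- \frac{630209}{1810} \approx -348.18$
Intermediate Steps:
$a = 350$ ($a = \left(-70\right) \left(-5\right) = 350$)
$H = - \frac{3291}{1810}$ ($H = \frac{3291}{-1810} = 3291 \left(- \frac{1}{1810}\right) = - \frac{3291}{1810} \approx -1.8182$)
$- (H + a) = - (- \frac{3291}{1810} + 350) = \left(-1\right) \frac{630209}{1810} = - \frac{630209}{1810}$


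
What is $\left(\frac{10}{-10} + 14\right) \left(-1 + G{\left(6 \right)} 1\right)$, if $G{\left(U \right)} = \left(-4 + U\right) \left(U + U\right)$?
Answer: $299$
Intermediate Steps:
$G{\left(U \right)} = 2 U \left(-4 + U\right)$ ($G{\left(U \right)} = \left(-4 + U\right) 2 U = 2 U \left(-4 + U\right)$)
$\left(\frac{10}{-10} + 14\right) \left(-1 + G{\left(6 \right)} 1\right) = \left(\frac{10}{-10} + 14\right) \left(-1 + 2 \cdot 6 \left(-4 + 6\right) 1\right) = \left(10 \left(- \frac{1}{10}\right) + 14\right) \left(-1 + 2 \cdot 6 \cdot 2 \cdot 1\right) = \left(-1 + 14\right) \left(-1 + 24 \cdot 1\right) = 13 \left(-1 + 24\right) = 13 \cdot 23 = 299$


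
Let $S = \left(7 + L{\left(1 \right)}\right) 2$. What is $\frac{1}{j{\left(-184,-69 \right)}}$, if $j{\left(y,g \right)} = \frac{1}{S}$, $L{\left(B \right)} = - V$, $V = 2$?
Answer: $10$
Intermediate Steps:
$L{\left(B \right)} = -2$ ($L{\left(B \right)} = \left(-1\right) 2 = -2$)
$S = 10$ ($S = \left(7 - 2\right) 2 = 5 \cdot 2 = 10$)
$j{\left(y,g \right)} = \frac{1}{10}$
$\frac{1}{j{\left(-184,-69 \right)}} = \frac{1}{\frac{1}{10}} = 10$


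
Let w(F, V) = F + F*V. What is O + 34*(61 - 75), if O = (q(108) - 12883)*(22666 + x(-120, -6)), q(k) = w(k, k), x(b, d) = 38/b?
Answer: -1510923011/60 ≈ -2.5182e+7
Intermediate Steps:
q(k) = k*(1 + k)
O = -1510894451/60 (O = (108*(1 + 108) - 12883)*(22666 + 38/(-120)) = (108*109 - 12883)*(22666 + 38*(-1/120)) = (11772 - 12883)*(22666 - 19/60) = -1111*1359941/60 = -1510894451/60 ≈ -2.5182e+7)
O + 34*(61 - 75) = -1510894451/60 + 34*(61 - 75) = -1510894451/60 + 34*(-14) = -1510894451/60 - 476 = -1510923011/60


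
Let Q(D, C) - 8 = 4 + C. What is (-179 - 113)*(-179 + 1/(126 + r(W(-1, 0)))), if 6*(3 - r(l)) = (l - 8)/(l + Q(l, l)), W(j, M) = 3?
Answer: 728427580/13937 ≈ 52266.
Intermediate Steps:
Q(D, C) = 12 + C (Q(D, C) = 8 + (4 + C) = 12 + C)
r(l) = 3 - (-8 + l)/(6*(12 + 2*l)) (r(l) = 3 - (l - 8)/(6*(l + (12 + l))) = 3 - (-8 + l)/(6*(12 + 2*l)))
(-179 - 113)*(-179 + 1/(126 + r(W(-1, 0)))) = (-179 - 113)*(-179 + 1/(126 + 7*(32 + 5*3)/(12*(6 + 3)))) = -292*(-179 + 1/(126 + (7/12)*(32 + 15)/9)) = -292*(-179 + 1/(126 + (7/12)*(1/9)*47)) = -292*(-179 + 1/(126 + 329/108)) = -292*(-179 + 1/(13937/108)) = -292*(-179 + 108/13937) = -292*(-2494615/13937) = 728427580/13937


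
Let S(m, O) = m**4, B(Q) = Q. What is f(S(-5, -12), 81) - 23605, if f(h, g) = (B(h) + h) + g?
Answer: -22274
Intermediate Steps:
f(h, g) = g + 2*h (f(h, g) = (h + h) + g = 2*h + g = g + 2*h)
f(S(-5, -12), 81) - 23605 = (81 + 2*(-5)**4) - 23605 = (81 + 2*625) - 23605 = (81 + 1250) - 23605 = 1331 - 23605 = -22274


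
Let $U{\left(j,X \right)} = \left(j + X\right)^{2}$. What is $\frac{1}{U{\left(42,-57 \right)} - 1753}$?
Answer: $- \frac{1}{1528} \approx -0.00065445$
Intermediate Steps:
$U{\left(j,X \right)} = \left(X + j\right)^{2}$
$\frac{1}{U{\left(42,-57 \right)} - 1753} = \frac{1}{\left(-57 + 42\right)^{2} - 1753} = \frac{1}{\left(-15\right)^{2} - 1753} = \frac{1}{225 - 1753} = \frac{1}{-1528} = - \frac{1}{1528}$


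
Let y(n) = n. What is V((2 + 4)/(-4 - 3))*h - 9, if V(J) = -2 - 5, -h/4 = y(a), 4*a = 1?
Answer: -2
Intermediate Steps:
a = ¼ (a = (¼)*1 = ¼ ≈ 0.25000)
h = -1 (h = -4*¼ = -1)
V(J) = -7
V((2 + 4)/(-4 - 3))*h - 9 = -7*(-1) - 9 = 7 - 9 = -2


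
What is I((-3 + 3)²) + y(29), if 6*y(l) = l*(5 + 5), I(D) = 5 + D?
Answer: 160/3 ≈ 53.333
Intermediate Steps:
y(l) = 5*l/3 (y(l) = (l*(5 + 5))/6 = (l*10)/6 = (10*l)/6 = 5*l/3)
I((-3 + 3)²) + y(29) = (5 + (-3 + 3)²) + (5/3)*29 = (5 + 0²) + 145/3 = (5 + 0) + 145/3 = 5 + 145/3 = 160/3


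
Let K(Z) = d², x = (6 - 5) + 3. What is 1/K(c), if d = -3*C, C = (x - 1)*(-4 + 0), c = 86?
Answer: 1/1296 ≈ 0.00077160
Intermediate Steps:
x = 4 (x = 1 + 3 = 4)
C = -12 (C = (4 - 1)*(-4 + 0) = 3*(-4) = -12)
d = 36 (d = -3*(-12) = 36)
K(Z) = 1296 (K(Z) = 36² = 1296)
1/K(c) = 1/1296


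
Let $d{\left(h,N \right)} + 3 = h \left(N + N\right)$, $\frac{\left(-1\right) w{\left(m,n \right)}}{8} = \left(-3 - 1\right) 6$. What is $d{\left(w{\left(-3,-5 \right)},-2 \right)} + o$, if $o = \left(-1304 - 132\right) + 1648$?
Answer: $-559$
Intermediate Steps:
$w{\left(m,n \right)} = 192$ ($w{\left(m,n \right)} = - 8 \left(-3 - 1\right) 6 = - 8 \left(\left(-4\right) 6\right) = \left(-8\right) \left(-24\right) = 192$)
$d{\left(h,N \right)} = -3 + 2 N h$ ($d{\left(h,N \right)} = -3 + h \left(N + N\right) = -3 + h 2 N = -3 + 2 N h$)
$o = 212$ ($o = -1436 + 1648 = 212$)
$d{\left(w{\left(-3,-5 \right)},-2 \right)} + o = \left(-3 + 2 \left(-2\right) 192\right) + 212 = \left(-3 - 768\right) + 212 = -771 + 212 = -559$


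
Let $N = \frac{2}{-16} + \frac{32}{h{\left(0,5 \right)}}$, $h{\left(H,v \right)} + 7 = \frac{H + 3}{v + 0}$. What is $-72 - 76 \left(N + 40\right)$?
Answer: $- \frac{5445}{2} \approx -2722.5$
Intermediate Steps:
$h{\left(H,v \right)} = -7 + \frac{3 + H}{v}$ ($h{\left(H,v \right)} = -7 + \frac{H + 3}{v + 0} = -7 + \frac{3 + H}{v}$)
$N = - \frac{41}{8}$ ($N = \frac{2}{-16} + \frac{32}{\frac{1}{5} \left(3 + 0 - 35\right)} = 2 \left(- \frac{1}{16}\right) + \frac{32}{\frac{1}{5} \left(3 + 0 - 35\right)} = - \frac{1}{8} + \frac{32}{\frac{1}{5} \left(-32\right)} = - \frac{1}{8} + \frac{32}{- \frac{32}{5}} = - \frac{1}{8} + 32 \left(- \frac{5}{32}\right) = - \frac{1}{8} - 5 = - \frac{41}{8} \approx -5.125$)
$-72 - 76 \left(N + 40\right) = -72 - 76 \left(- \frac{41}{8} + 40\right) = -72 - \frac{5301}{2} = - \frac{5445}{2}$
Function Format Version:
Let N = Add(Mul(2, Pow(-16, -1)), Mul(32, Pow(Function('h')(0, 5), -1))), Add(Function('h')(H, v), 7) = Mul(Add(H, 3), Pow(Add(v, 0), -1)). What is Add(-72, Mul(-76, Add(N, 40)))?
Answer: Rational(-5445, 2) ≈ -2722.5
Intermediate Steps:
Function('h')(H, v) = Add(-7, Mul(Pow(v, -1), Add(3, H))) (Function('h')(H, v) = Add(-7, Mul(Add(H, 3), Pow(Add(v, 0), -1))) = Add(-7, Mul(Add(3, H), Pow(v, -1))) = Add(-7, Mul(Pow(v, -1), Add(3, H))))
N = Rational(-41, 8) (N = Add(Mul(2, Pow(-16, -1)), Mul(32, Pow(Mul(Pow(5, -1), Add(3, 0, Mul(-7, 5))), -1))) = Add(Mul(2, Rational(-1, 16)), Mul(32, Pow(Mul(Rational(1, 5), Add(3, 0, -35)), -1))) = Add(Rational(-1, 8), Mul(32, Pow(Mul(Rational(1, 5), -32), -1))) = Add(Rational(-1, 8), Mul(32, Pow(Rational(-32, 5), -1))) = Add(Rational(-1, 8), Mul(32, Rational(-5, 32))) = Add(Rational(-1, 8), -5) = Rational(-41, 8) ≈ -5.1250)
Add(-72, Mul(-76, Add(N, 40))) = Add(-72, Mul(-76, Add(Rational(-41, 8), 40))) = Add(-72, Mul(-76, Rational(279, 8))) = Add(-72, Rational(-5301, 2)) = Rational(-5445, 2)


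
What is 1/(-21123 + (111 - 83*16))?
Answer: -1/22340 ≈ -4.4763e-5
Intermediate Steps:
1/(-21123 + (111 - 83*16)) = 1/(-21123 + (111 - 1328)) = 1/(-21123 - 1217) = 1/(-22340) = -1/22340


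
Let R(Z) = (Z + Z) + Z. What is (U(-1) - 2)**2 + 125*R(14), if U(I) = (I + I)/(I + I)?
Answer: 5251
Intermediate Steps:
U(I) = 1 (U(I) = (2*I)/((2*I)) = (2*I)*(1/(2*I)) = 1)
R(Z) = 3*Z (R(Z) = 2*Z + Z = 3*Z)
(U(-1) - 2)**2 + 125*R(14) = (1 - 2)**2 + 125*(3*14) = (-1)**2 + 125*42 = 1 + 5250 = 5251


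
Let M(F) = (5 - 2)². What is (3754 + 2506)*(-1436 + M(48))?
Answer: -8933020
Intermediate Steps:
M(F) = 9 (M(F) = 3² = 9)
(3754 + 2506)*(-1436 + M(48)) = (3754 + 2506)*(-1436 + 9) = 6260*(-1427) = -8933020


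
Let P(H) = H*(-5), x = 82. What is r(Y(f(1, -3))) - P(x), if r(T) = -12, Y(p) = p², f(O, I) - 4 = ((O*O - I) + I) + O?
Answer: 398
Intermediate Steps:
f(O, I) = 4 + O + O² (f(O, I) = 4 + (((O*O - I) + I) + O) = 4 + (((O² - I) + I) + O) = 4 + (O² + O) = 4 + (O + O²) = 4 + O + O²)
P(H) = -5*H
r(Y(f(1, -3))) - P(x) = -12 - (-5)*82 = -12 - 1*(-410) = -12 + 410 = 398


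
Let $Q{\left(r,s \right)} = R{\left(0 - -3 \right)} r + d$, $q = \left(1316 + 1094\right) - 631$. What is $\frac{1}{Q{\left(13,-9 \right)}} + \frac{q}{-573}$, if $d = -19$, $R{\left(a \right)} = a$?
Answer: $- \frac{11669}{3820} \approx -3.0547$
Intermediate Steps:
$q = 1779$ ($q = 2410 - 631 = 1779$)
$Q{\left(r,s \right)} = -19 + 3 r$ ($Q{\left(r,s \right)} = \left(0 - -3\right) r - 19 = \left(0 + 3\right) r - 19 = 3 r - 19 = -19 + 3 r$)
$\frac{1}{Q{\left(13,-9 \right)}} + \frac{q}{-573} = \frac{1}{-19 + 3 \cdot 13} + \frac{1779}{-573} = \frac{1}{-19 + 39} + 1779 \left(- \frac{1}{573}\right) = \frac{1}{20} - \frac{593}{191} = - \frac{11669}{3820}$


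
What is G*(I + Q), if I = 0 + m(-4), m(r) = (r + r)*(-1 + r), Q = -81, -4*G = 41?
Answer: 1681/4 ≈ 420.25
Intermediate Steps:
G = -41/4 (G = -¼*41 = -41/4 ≈ -10.250)
m(r) = 2*r*(-1 + r) (m(r) = (2*r)*(-1 + r) = 2*r*(-1 + r))
I = 40 (I = 0 + 2*(-4)*(-1 - 4) = 0 + 2*(-4)*(-5) = 0 + 40 = 40)
G*(I + Q) = -41*(40 - 81)/4 = -41/4*(-41) = 1681/4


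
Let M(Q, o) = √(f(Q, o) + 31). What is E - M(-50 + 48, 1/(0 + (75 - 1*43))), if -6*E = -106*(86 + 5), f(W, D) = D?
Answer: 4823/3 - √1986/8 ≈ 1602.1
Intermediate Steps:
E = 4823/3 (E = -(-53)*(86 + 5)/3 = -(-53)*91/3 = -⅙*(-9646) = 4823/3 ≈ 1607.7)
M(Q, o) = √(31 + o) (M(Q, o) = √(o + 31) = √(31 + o))
E - M(-50 + 48, 1/(0 + (75 - 1*43))) = 4823/3 - √(31 + 1/(0 + (75 - 1*43))) = 4823/3 - √(31 + 1/(0 + (75 - 43))) = 4823/3 - √(31 + 1/(0 + 32)) = 4823/3 - √(31 + 1/32) = 4823/3 - √(993/32) = 4823/3 - √1986/8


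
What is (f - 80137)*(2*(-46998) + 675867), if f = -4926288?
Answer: -2913093521175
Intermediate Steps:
(f - 80137)*(2*(-46998) + 675867) = (-4926288 - 80137)*(2*(-46998) + 675867) = -5006425*(-93996 + 675867) = -5006425*581871 = -2913093521175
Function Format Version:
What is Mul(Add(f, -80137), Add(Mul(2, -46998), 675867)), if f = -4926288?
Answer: -2913093521175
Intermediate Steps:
Mul(Add(f, -80137), Add(Mul(2, -46998), 675867)) = Mul(Add(-4926288, -80137), Add(Mul(2, -46998), 675867)) = Mul(-5006425, Add(-93996, 675867)) = Mul(-5006425, 581871) = -2913093521175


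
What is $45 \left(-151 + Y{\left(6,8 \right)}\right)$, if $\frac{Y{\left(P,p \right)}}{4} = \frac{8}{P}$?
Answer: $-6555$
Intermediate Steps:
$Y{\left(P,p \right)} = \frac{32}{P}$ ($Y{\left(P,p \right)} = 4 \frac{8}{P} = \frac{32}{P}$)
$45 \left(-151 + Y{\left(6,8 \right)}\right) = 45 \left(-151 + \frac{32}{6}\right) = 45 \left(-151 + 32 \cdot \frac{1}{6}\right) = 45 \left(-151 + \frac{16}{3}\right) = 45 \left(- \frac{437}{3}\right) = -6555$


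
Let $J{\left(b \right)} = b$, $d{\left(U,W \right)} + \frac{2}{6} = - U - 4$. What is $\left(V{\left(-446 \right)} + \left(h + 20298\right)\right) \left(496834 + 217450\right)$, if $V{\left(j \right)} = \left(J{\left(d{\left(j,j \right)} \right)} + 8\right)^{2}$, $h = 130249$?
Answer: $\frac{2267654557616}{9} \approx 2.5196 \cdot 10^{11}$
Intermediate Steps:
$d{\left(U,W \right)} = - \frac{13}{3} - U$ ($d{\left(U,W \right)} = - \frac{1}{3} - \left(4 + U\right) = - \frac{13}{3} - U$)
$V{\left(j \right)} = \left(\frac{11}{3} - j\right)^{2}$ ($V{\left(j \right)} = \left(\left(- \frac{13}{3} - j\right) + 8\right)^{2} = \left(\frac{11}{3} - j\right)^{2}$)
$\left(V{\left(-446 \right)} + \left(h + 20298\right)\right) \left(496834 + 217450\right) = \left(\frac{\left(-11 + 3 \left(-446\right)\right)^{2}}{9} + \left(130249 + 20298\right)\right) \left(496834 + 217450\right) = \left(\frac{\left(-11 - 1338\right)^{2}}{9} + 150547\right) 714284 = \left(\frac{\left(-1349\right)^{2}}{9} + 150547\right) 714284 = \left(\frac{1}{9} \cdot 1819801 + 150547\right) 714284 = \left(\frac{1819801}{9} + 150547\right) 714284 = \frac{3174724}{9} \cdot 714284 = \frac{2267654557616}{9}$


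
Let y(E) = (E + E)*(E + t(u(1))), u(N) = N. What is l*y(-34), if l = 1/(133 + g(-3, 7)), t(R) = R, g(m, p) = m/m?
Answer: 1122/67 ≈ 16.746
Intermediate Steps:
g(m, p) = 1
l = 1/134 (l = 1/(133 + 1) = 1/134 ≈ 0.0074627)
y(E) = 2*E*(1 + E) (y(E) = (E + E)*(E + 1) = (2*E)*(1 + E) = 2*E*(1 + E))
l*y(-34) = (2*(-34)*(1 - 34))/134 = (2*(-34)*(-33))/134 = (1/134)*2244 = 1122/67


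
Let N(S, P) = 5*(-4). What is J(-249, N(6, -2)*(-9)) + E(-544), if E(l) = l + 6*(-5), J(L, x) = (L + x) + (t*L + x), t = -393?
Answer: 97394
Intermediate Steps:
N(S, P) = -20
J(L, x) = -392*L + 2*x (J(L, x) = (L + x) + (-393*L + x) = (L + x) + (x - 393*L) = -392*L + 2*x)
E(l) = -30 + l (E(l) = l - 30 = -30 + l)
J(-249, N(6, -2)*(-9)) + E(-544) = (-392*(-249) + 2*(-20*(-9))) + (-30 - 544) = (97608 + 2*180) - 574 = (97608 + 360) - 574 = 97968 - 574 = 97394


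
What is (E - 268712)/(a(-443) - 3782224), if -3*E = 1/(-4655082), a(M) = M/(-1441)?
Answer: 5407538652920591/76113165067412886 ≈ 0.071046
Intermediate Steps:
a(M) = -M/1441 (a(M) = M*(-1/1441) = -M/1441)
E = 1/13965246 (E = -1/3/(-4655082) = -1/3*(-1/4655082) = 1/13965246 ≈ 7.1606e-8)
(E - 268712)/(a(-443) - 3782224) = (1/13965246 - 268712)/(-1/1441*(-443) - 3782224) = -3752629183151/(13965246*(443/1441 - 3782224)) = -3752629183151/(13965246*(-5450184341/1441)) = -3752629183151/13965246*(-1441/5450184341) = 5407538652920591/76113165067412886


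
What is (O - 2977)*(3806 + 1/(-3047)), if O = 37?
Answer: -34094830140/3047 ≈ -1.1190e+7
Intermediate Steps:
(O - 2977)*(3806 + 1/(-3047)) = (37 - 2977)*(3806 + 1/(-3047)) = -2940*(3806 - 1/3047) = -2940*11596881/3047 = -34094830140/3047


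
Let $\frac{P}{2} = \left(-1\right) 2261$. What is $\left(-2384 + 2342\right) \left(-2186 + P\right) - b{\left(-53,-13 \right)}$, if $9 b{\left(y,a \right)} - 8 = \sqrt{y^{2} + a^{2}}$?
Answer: $\frac{2535616}{9} - \frac{\sqrt{2978}}{9} \approx 2.8173 \cdot 10^{5}$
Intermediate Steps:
$P = -4522$ ($P = 2 \left(\left(-1\right) 2261\right) = 2 \left(-2261\right) = -4522$)
$b{\left(y,a \right)} = \frac{8}{9} + \frac{\sqrt{a^{2} + y^{2}}}{9}$ ($b{\left(y,a \right)} = \frac{8}{9} + \frac{\sqrt{y^{2} + a^{2}}}{9} = \frac{8}{9} + \frac{\sqrt{a^{2} + y^{2}}}{9}$)
$\left(-2384 + 2342\right) \left(-2186 + P\right) - b{\left(-53,-13 \right)} = \left(-2384 + 2342\right) \left(-2186 - 4522\right) - \left(\frac{8}{9} + \frac{\sqrt{\left(-13\right)^{2} + \left(-53\right)^{2}}}{9}\right) = \left(-42\right) \left(-6708\right) - \left(\frac{8}{9} + \frac{\sqrt{169 + 2809}}{9}\right) = 281736 - \left(\frac{8}{9} + \frac{\sqrt{2978}}{9}\right) = \frac{2535616}{9} - \frac{\sqrt{2978}}{9}$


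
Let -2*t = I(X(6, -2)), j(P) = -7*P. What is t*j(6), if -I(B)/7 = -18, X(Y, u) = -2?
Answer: 2646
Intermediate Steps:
I(B) = 126 (I(B) = -7*(-18) = 126)
t = -63 (t = -1/2*126 = -63)
t*j(6) = -(-441)*6 = -63*(-42) = 2646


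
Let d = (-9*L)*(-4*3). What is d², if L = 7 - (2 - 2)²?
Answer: 571536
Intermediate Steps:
L = 7 (L = 7 - 1*0² = 7 - 1*0 = 7 + 0 = 7)
d = 756 (d = (-9*7)*(-4*3) = -63*(-12) = 756)
d² = 756² = 571536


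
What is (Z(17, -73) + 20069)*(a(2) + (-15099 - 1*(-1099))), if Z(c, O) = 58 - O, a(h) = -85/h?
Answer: -283658500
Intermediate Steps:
(Z(17, -73) + 20069)*(a(2) + (-15099 - 1*(-1099))) = ((58 - 1*(-73)) + 20069)*(-85/2 + (-15099 - 1*(-1099))) = ((58 + 73) + 20069)*(-85*1/2 + (-15099 + 1099)) = (131 + 20069)*(-85/2 - 14000) = 20200*(-28085/2) = -283658500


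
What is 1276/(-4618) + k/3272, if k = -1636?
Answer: -3585/4618 ≈ -0.77631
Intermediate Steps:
1276/(-4618) + k/3272 = 1276/(-4618) - 1636/3272 = 1276*(-1/4618) - 1636*1/3272 = -638/2309 - ½ = -3585/4618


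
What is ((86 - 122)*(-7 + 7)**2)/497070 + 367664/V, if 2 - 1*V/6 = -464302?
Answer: 22979/174114 ≈ 0.13198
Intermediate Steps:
V = 2785824 (V = 12 - 6*(-464302) = 12 + 2785812 = 2785824)
((86 - 122)*(-7 + 7)**2)/497070 + 367664/V = ((86 - 122)*(-7 + 7)**2)/497070 + 367664/2785824 = -36*0**2*(1/497070) + 367664*(1/2785824) = -36*0*(1/497070) + 22979/174114 = 0*(1/497070) + 22979/174114 = 0 + 22979/174114 = 22979/174114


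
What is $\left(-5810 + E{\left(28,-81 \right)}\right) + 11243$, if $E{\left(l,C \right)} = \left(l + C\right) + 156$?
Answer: $5536$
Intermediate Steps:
$E{\left(l,C \right)} = 156 + C + l$ ($E{\left(l,C \right)} = \left(C + l\right) + 156 = 156 + C + l$)
$\left(-5810 + E{\left(28,-81 \right)}\right) + 11243 = \left(-5810 + \left(156 - 81 + 28\right)\right) + 11243 = \left(-5810 + 103\right) + 11243 = -5707 + 11243 = 5536$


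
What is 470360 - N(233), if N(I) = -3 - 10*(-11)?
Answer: 470253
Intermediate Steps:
N(I) = 107 (N(I) = -3 + 110 = 107)
470360 - N(233) = 470360 - 1*107 = 470360 - 107 = 470253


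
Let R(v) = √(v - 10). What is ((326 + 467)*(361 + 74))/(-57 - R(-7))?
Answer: -19662435/3266 + 344955*I*√17/3266 ≈ -6020.3 + 435.48*I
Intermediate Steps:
R(v) = √(-10 + v)
((326 + 467)*(361 + 74))/(-57 - R(-7)) = ((326 + 467)*(361 + 74))/(-57 - √(-10 - 7)) = (793*435)/(-57 - √(-17)) = 344955/(-57 - I*√17)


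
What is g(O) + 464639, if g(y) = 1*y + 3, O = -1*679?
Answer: 463963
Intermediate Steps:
O = -679
g(y) = 3 + y (g(y) = y + 3 = 3 + y)
g(O) + 464639 = (3 - 679) + 464639 = -676 + 464639 = 463963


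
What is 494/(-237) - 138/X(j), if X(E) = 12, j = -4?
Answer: -6439/474 ≈ -13.584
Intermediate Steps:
494/(-237) - 138/X(j) = 494/(-237) - 138/12 = 494*(-1/237) - 138*1/12 = -494/237 - 23/2 = -6439/474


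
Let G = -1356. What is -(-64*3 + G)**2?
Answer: -2396304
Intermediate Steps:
-(-64*3 + G)**2 = -(-64*3 - 1356)**2 = -(-192 - 1356)**2 = -1*(-1548)**2 = -1*2396304 = -2396304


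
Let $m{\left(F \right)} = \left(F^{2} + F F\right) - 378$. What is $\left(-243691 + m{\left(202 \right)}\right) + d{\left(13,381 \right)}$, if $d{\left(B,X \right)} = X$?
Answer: $-162080$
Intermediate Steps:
$m{\left(F \right)} = -378 + 2 F^{2}$ ($m{\left(F \right)} = \left(F^{2} + F^{2}\right) - 378 = 2 F^{2} - 378 = -378 + 2 F^{2}$)
$\left(-243691 + m{\left(202 \right)}\right) + d{\left(13,381 \right)} = \left(-243691 - \left(378 - 2 \cdot 202^{2}\right)\right) + 381 = \left(-243691 + \left(-378 + 2 \cdot 40804\right)\right) + 381 = \left(-243691 + \left(-378 + 81608\right)\right) + 381 = \left(-243691 + 81230\right) + 381 = -162461 + 381 = -162080$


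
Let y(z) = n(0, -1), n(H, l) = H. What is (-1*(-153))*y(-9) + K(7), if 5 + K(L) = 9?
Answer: 4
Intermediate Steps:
K(L) = 4 (K(L) = -5 + 9 = 4)
y(z) = 0
(-1*(-153))*y(-9) + K(7) = -1*(-153)*0 + 4 = 153*0 + 4 = 0 + 4 = 4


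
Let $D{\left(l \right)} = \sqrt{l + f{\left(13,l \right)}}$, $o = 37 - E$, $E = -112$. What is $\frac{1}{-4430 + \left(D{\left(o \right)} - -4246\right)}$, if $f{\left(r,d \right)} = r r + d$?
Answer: $- \frac{184}{33389} - \frac{\sqrt{467}}{33389} \approx -0.006158$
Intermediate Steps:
$f{\left(r,d \right)} = d + r^{2}$ ($f{\left(r,d \right)} = r^{2} + d = d + r^{2}$)
$o = 149$ ($o = 37 - -112 = 37 + 112 = 149$)
$D{\left(l \right)} = \sqrt{169 + 2 l}$ ($D{\left(l \right)} = \sqrt{l + \left(l + 13^{2}\right)} = \sqrt{l + \left(l + 169\right)} = \sqrt{l + \left(169 + l\right)} = \sqrt{169 + 2 l}$)
$\frac{1}{-4430 + \left(D{\left(o \right)} - -4246\right)} = \frac{1}{-4430 + \left(\sqrt{169 + 2 \cdot 149} - -4246\right)} = \frac{1}{-4430 + \left(\sqrt{169 + 298} + 4246\right)} = \frac{1}{-4430 + \left(\sqrt{467} + 4246\right)} = \frac{1}{-4430 + \left(4246 + \sqrt{467}\right)} = \frac{1}{-184 + \sqrt{467}}$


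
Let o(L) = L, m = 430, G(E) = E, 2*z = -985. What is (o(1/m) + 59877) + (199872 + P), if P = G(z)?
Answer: 55740148/215 ≈ 2.5926e+5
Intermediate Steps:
z = -985/2 (z = (½)*(-985) = -985/2 ≈ -492.50)
P = -985/2 ≈ -492.50
(o(1/m) + 59877) + (199872 + P) = (1/430 + 59877) + (199872 - 985/2) = (1/430 + 59877) + 398759/2 = 25747111/430 + 398759/2 = 55740148/215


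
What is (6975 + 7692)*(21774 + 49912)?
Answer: 1051418562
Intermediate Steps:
(6975 + 7692)*(21774 + 49912) = 14667*71686 = 1051418562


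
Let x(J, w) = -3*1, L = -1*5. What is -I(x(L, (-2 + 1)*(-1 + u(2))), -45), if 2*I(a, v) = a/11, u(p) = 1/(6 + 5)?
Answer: 3/22 ≈ 0.13636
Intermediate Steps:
u(p) = 1/11
L = -5
x(J, w) = -3
I(a, v) = a/22 (I(a, v) = (a/11)/2 = a/22)
-I(x(L, (-2 + 1)*(-1 + u(2))), -45) = -(-3)/22 = -1*(-3/22) = 3/22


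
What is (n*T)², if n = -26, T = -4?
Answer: 10816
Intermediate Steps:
(n*T)² = (-26*(-4))² = 104² = 10816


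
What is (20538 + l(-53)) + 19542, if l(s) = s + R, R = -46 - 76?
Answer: 39905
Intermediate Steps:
R = -122
l(s) = -122 + s (l(s) = s - 122 = -122 + s)
(20538 + l(-53)) + 19542 = (20538 + (-122 - 53)) + 19542 = (20538 - 175) + 19542 = 20363 + 19542 = 39905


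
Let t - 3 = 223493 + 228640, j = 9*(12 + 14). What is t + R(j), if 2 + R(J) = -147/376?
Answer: 170002237/376 ≈ 4.5213e+5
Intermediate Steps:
j = 234 (j = 9*26 = 234)
R(J) = -899/376 (R(J) = -2 - 147/376 = -899/376)
t = 452136 (t = 3 + (223493 + 228640) = 3 + 452133 = 452136)
t + R(j) = 452136 - 899/376 = 170002237/376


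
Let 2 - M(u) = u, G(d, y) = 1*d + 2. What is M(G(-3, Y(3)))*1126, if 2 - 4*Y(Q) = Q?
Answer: 3378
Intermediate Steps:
Y(Q) = ½ - Q/4
G(d, y) = 2 + d (G(d, y) = d + 2 = 2 + d)
M(u) = 2 - u
M(G(-3, Y(3)))*1126 = (2 - (2 - 3))*1126 = (2 - 1*(-1))*1126 = (2 + 1)*1126 = 3*1126 = 3378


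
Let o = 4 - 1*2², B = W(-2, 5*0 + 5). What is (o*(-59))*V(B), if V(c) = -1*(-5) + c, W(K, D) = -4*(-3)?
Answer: 0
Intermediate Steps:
W(K, D) = 12
B = 12
o = 0 (o = 4 - 1*4 = 4 - 4 = 0)
V(c) = 5 + c
(o*(-59))*V(B) = (0*(-59))*(5 + 12) = 0*17 = 0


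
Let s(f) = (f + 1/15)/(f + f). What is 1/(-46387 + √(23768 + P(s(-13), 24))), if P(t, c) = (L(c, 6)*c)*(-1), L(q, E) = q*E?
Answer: -46387/2151733457 - 2*√5078/2151733457 ≈ -2.1624e-5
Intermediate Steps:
s(f) = (1/15 + f)/(2*f) (s(f) = (f + 1/15)/((2*f)) = (1/15 + f)*(1/(2*f)) = (1/15 + f)/(2*f))
L(q, E) = E*q
P(t, c) = -6*c² (P(t, c) = ((6*c)*c)*(-1) = (6*c²)*(-1) = -6*c²)
1/(-46387 + √(23768 + P(s(-13), 24))) = 1/(-46387 + √(23768 - 6*24²)) = 1/(-46387 + √(23768 - 6*576)) = 1/(-46387 + √(23768 - 3456)) = 1/(-46387 + √20312) = 1/(-46387 + 2*√5078)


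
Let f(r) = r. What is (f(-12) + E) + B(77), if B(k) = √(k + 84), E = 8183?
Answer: 8171 + √161 ≈ 8183.7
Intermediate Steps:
B(k) = √(84 + k)
(f(-12) + E) + B(77) = (-12 + 8183) + √(84 + 77) = 8171 + √161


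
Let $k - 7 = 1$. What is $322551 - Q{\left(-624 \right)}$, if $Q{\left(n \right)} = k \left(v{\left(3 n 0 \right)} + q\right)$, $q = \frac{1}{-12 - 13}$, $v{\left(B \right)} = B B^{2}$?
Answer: $\frac{8063783}{25} \approx 3.2255 \cdot 10^{5}$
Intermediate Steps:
$k = 8$ ($k = 7 + 1 = 8$)
$v{\left(B \right)} = B^{3}$
$q = - \frac{1}{25}$ ($q = \frac{1}{-25} = - \frac{1}{25} \approx -0.04$)
$Q{\left(n \right)} = - \frac{8}{25}$ ($Q{\left(n \right)} = 8 \left(\left(3 n 0\right)^{3} - \frac{1}{25}\right) = 8 \left(0^{3} - \frac{1}{25}\right) = 8 \left(0 - \frac{1}{25}\right) = 8 \left(- \frac{1}{25}\right) = - \frac{8}{25}$)
$322551 - Q{\left(-624 \right)} = 322551 - - \frac{8}{25} = 322551 + \frac{8}{25} = \frac{8063783}{25}$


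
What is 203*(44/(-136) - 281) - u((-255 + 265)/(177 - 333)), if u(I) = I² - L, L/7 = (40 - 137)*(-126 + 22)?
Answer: 1397035033/103428 ≈ 13507.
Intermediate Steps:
L = 70616 (L = 7*((40 - 137)*(-126 + 22)) = 7*(-97*(-104)) = 7*10088 = 70616)
u(I) = -70616 + I² (u(I) = I² - 1*70616 = I² - 70616 = -70616 + I²)
203*(44/(-136) - 281) - u((-255 + 265)/(177 - 333)) = 203*(44/(-136) - 281) - (-70616 + ((-255 + 265)/(177 - 333))²) = 203*(44*(-1/136) - 281) - (-70616 + (10/(-156))²) = 203*(-11/34 - 281) - (-70616 + (10*(-1/156))²) = 203*(-9565/34) - (-70616 + (-5/78)²) = -1941695/34 - (-70616 + 25/6084) = -1941695/34 - 1*(-429627719/6084) = -1941695/34 + 429627719/6084 = 1397035033/103428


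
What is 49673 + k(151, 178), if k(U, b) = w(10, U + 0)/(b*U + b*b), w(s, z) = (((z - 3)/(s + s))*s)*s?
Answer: 1454475483/29281 ≈ 49673.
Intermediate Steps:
w(s, z) = s*(-3/2 + z/2) (w(s, z) = (((-3 + z)/((2*s)))*s)*s = (((-3 + z)*(1/(2*s)))*s)*s = (((-3 + z)/(2*s))*s)*s = (-3/2 + z/2)*s = s*(-3/2 + z/2))
k(U, b) = (-15 + 5*U)/(b² + U*b) (k(U, b) = ((½)*10*(-3 + (U + 0)))/(b*U + b*b) = ((½)*10*(-3 + U))/(U*b + b²) = (-15 + 5*U)/(b² + U*b))
49673 + k(151, 178) = 49673 + 5*(-3 + 151)/(178*(151 + 178)) = 49673 + 5*(1/178)*148/329 = 49673 + 5*(1/178)*(1/329)*148 = 49673 + 370/29281 = 1454475483/29281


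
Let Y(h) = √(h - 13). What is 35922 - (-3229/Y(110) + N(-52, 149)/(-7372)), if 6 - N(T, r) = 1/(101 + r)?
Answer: 66204247499/1843000 + 3229*√97/97 ≈ 36250.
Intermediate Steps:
N(T, r) = 6 - 1/(101 + r)
Y(h) = √(-13 + h)
35922 - (-3229/Y(110) + N(-52, 149)/(-7372)) = 35922 - (-3229/√(-13 + 110) + ((605 + 6*149)/(101 + 149))/(-7372)) = 35922 - (-3229*√97/97 + ((605 + 894)/250)*(-1/7372)) = 35922 - (-3229*√97/97 + ((1/250)*1499)*(-1/7372)) = 35922 - (-3229*√97/97 + (1499/250)*(-1/7372)) = 35922 - (-3229*√97/97 - 1499/1843000) = 35922 - (-1499/1843000 - 3229*√97/97) = 35922 + (1499/1843000 + 3229*√97/97) = 66204247499/1843000 + 3229*√97/97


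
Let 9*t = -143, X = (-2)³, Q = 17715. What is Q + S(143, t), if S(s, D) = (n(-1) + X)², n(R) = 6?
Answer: 17719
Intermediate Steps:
X = -8
t = -143/9 (t = (⅑)*(-143) = -143/9 ≈ -15.889)
S(s, D) = 4 (S(s, D) = (6 - 8)² = (-2)² = 4)
Q + S(143, t) = 17715 + 4 = 17719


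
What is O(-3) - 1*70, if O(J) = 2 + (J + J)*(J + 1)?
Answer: -56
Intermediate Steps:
O(J) = 2 + 2*J*(1 + J) (O(J) = 2 + (2*J)*(1 + J) = 2 + 2*J*(1 + J))
O(-3) - 1*70 = (2 + 2*(-3) + 2*(-3)²) - 1*70 = (2 - 6 + 2*9) - 70 = (2 - 6 + 18) - 70 = 14 - 70 = -56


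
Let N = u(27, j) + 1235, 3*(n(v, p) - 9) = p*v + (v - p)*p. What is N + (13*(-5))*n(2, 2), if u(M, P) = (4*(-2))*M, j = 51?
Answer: 1042/3 ≈ 347.33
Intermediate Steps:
u(M, P) = -8*M
n(v, p) = 9 + p*v/3 + p*(v - p)/3 (n(v, p) = 9 + (p*v + (v - p)*p)/3 = 9 + (p*v + p*(v - p))/3 = 9 + (p*v/3 + p*(v - p)/3) = 9 + p*v/3 + p*(v - p)/3)
N = 1019 (N = -8*27 + 1235 = -216 + 1235 = 1019)
N + (13*(-5))*n(2, 2) = 1019 + (13*(-5))*(9 - ⅓*2² + (⅔)*2*2) = 1019 - 65*(9 - ⅓*4 + 8/3) = 1019 - 65*(9 - 4/3 + 8/3) = 1019 - 65*31/3 = 1019 - 2015/3 = 1042/3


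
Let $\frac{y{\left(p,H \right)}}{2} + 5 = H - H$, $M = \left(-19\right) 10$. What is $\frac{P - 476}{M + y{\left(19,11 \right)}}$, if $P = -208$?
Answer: $\frac{171}{50} \approx 3.42$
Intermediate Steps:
$M = -190$
$y{\left(p,H \right)} = -10$ ($y{\left(p,H \right)} = -10 + 2 \left(H - H\right) = -10 + 2 \cdot 0 = -10 + 0 = -10$)
$\frac{P - 476}{M + y{\left(19,11 \right)}} = \frac{-208 - 476}{-190 - 10} = - \frac{684}{-200} = \left(-684\right) \left(- \frac{1}{200}\right) = \frac{171}{50}$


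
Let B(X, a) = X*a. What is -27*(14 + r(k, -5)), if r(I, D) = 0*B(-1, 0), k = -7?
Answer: -378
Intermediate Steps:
r(I, D) = 0 (r(I, D) = 0*(-1*0) = 0*0 = 0)
-27*(14 + r(k, -5)) = -27*(14 + 0) = -27*14 = -378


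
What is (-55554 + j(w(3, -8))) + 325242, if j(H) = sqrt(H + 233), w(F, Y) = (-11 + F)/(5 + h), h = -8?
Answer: 269688 + sqrt(2121)/3 ≈ 2.6970e+5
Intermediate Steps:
w(F, Y) = 11/3 - F/3 (w(F, Y) = (-11 + F)/(5 - 8) = (-11 + F)/(-3) = (-11 + F)*(-1/3) = 11/3 - F/3)
j(H) = sqrt(233 + H)
(-55554 + j(w(3, -8))) + 325242 = (-55554 + sqrt(233 + (11/3 - 1/3*3))) + 325242 = (-55554 + sqrt(233 + (11/3 - 1))) + 325242 = (-55554 + sqrt(233 + 8/3)) + 325242 = (-55554 + sqrt(707/3)) + 325242 = (-55554 + sqrt(2121)/3) + 325242 = 269688 + sqrt(2121)/3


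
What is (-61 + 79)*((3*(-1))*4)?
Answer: -216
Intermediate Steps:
(-61 + 79)*((3*(-1))*4) = 18*(-3*4) = 18*(-12) = -216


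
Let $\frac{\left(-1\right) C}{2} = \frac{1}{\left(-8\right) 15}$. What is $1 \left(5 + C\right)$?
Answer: $\frac{301}{60} \approx 5.0167$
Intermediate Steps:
$C = \frac{1}{60}$ ($C = - 2 \frac{1}{\left(-8\right) 15} = - 2 \left(\left(- \frac{1}{8}\right) \frac{1}{15}\right) = \left(-2\right) \left(- \frac{1}{120}\right) = \frac{1}{60} \approx 0.016667$)
$1 \left(5 + C\right) = 1 \left(5 + \frac{1}{60}\right) = 1 \cdot \frac{301}{60} = \frac{301}{60}$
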